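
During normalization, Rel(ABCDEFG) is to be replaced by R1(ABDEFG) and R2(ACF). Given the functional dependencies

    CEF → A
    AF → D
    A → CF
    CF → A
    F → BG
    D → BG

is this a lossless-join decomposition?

Common attributes: R1 ∩ R2 = {AF}.
Closure of {AF}: AF → D applies, adding D; A → CF applies, adding C; F → BG applies, adding BG. So (AF)⁺ = {ABCDFG}.
This closure contains every attribute of R2, so R1 ∩ R2 → R2. The join is lossless.

Yes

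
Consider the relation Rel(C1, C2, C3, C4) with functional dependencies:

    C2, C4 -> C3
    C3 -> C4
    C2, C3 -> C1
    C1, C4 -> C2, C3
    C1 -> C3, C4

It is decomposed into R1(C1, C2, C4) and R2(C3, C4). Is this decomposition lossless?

No

Common attributes: R1 ∩ R2 = {C4}.
No dependency enlarges {C4}, so (C4)⁺ = {C4}.
The closure contains neither all of R1 = {C1, C2, C4} nor all of R2 = {C3, C4}, so the common attributes are not a superkey of either fragment. The join is lossy.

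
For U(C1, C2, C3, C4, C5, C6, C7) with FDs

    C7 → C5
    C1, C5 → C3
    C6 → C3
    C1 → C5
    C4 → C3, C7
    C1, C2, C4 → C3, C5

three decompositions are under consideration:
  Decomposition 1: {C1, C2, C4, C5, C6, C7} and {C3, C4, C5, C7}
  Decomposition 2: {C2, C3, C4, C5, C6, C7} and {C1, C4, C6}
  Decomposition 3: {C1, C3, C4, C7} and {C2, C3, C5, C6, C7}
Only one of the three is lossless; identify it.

Decomposition 1: common = {C4, C5, C7}, closure = {C3, C4, C5, C7} → lossless.
Decomposition 2: common = {C4, C6}, closure = {C3, C4, C5, C6, C7} → lossy.
Decomposition 3: common = {C3, C7}, closure = {C3, C5, C7} → lossy.

Decomposition 1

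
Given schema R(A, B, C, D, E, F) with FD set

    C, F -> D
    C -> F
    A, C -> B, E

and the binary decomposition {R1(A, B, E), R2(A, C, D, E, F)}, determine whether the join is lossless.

No

Common attributes: R1 ∩ R2 = {A, E}.
No dependency enlarges {A, E}, so (A, E)⁺ = {A, E}.
The closure contains neither all of R1 = {A, B, E} nor all of R2 = {A, C, D, E, F}, so the common attributes are not a superkey of either fragment. The join is lossy.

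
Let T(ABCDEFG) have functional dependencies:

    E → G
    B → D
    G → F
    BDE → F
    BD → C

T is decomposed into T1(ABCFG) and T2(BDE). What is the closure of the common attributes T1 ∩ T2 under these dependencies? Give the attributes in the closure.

BCD

T1 ∩ T2 = {B}.
B → D applies, adding D
BD → C applies, adding C
Closure: {BCD}.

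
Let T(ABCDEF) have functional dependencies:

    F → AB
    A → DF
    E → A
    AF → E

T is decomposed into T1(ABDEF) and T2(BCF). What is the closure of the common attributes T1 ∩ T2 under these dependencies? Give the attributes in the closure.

T1 ∩ T2 = {BF}.
F → AB applies, adding A
A → DF applies, adding D
AF → E applies, adding E
Closure: {ABDEF}.

ABDEF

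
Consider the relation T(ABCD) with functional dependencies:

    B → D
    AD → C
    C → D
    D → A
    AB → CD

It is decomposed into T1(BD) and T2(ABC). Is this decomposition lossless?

Yes

Common attributes: T1 ∩ T2 = {B}.
Closure of {B}: B → D applies, adding D; D → A applies, adding A; AB → CD applies, adding C. So (B)⁺ = {ABCD}.
This closure contains every attribute of T1, so T1 ∩ T2 → T1. The join is lossless.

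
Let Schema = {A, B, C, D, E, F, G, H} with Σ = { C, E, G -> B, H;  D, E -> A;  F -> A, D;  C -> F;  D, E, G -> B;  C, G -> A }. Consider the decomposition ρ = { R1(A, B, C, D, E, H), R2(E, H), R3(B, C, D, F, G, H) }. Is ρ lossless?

Chase test. Columns are A, B, C, D, E, F, G, H; row i has aⱼ where attribute j ∈ Ri, else bᵢⱼ.
Initial tableau (one row per fragment):
  row 1: a1 a2 a3 a4 a5 b16 b17 a8
  row 2: b21 b22 b23 b24 a5 b26 b27 a8
  row 3: b31 a2 a3 a4 b35 a6 a7 a8
Rows 1 and 3 agree on C; apply C→F and equate their F entries.
Rows 1 and 3 agree on F; apply F→A, D and equate their A, D entries.
No row becomes fully distinguished — the join is lossy.

No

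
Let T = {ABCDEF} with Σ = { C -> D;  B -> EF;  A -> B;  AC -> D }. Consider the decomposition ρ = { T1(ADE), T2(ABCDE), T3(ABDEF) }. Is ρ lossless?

Yes

Chase test. Columns are ABCDEF; row i has aⱼ where attribute j ∈ Ti, else bᵢⱼ.
Initial tableau (one row per fragment):
  row 1: a1 b12 b13 a4 a5 b16
  row 2: a1 a2 a3 a4 a5 b26
  row 3: a1 a2 b33 a4 a5 a6
Rows 2 and 3 agree on B; apply B→EF and equate their EF entries.
Rows 1 and 2 agree on A; apply A→B and equate their B entries.
Rows 1 and 2 agree on B; apply B→EF and equate their EF entries.
Row 2 is now all distinguished symbols — the join is lossless.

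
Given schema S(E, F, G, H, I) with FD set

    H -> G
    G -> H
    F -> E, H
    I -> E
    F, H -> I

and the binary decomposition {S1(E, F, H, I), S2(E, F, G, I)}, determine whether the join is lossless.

Yes

Common attributes: S1 ∩ S2 = {E, F, I}.
Closure of {E, F, I}: F → E, H applies, adding H; H → G applies, adding G. So (E, F, I)⁺ = {E, F, G, H, I}.
This closure contains every attribute of S1, so S1 ∩ S2 → S1. The join is lossless.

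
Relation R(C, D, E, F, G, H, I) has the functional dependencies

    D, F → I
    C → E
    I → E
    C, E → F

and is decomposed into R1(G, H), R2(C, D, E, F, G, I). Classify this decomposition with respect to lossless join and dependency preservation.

lossy but dependency-preserving

Lossless test: (G)⁺ = {G}, which is a superkey of neither fragment — lossy.
Dependency preservation: every FD's attributes lie within a single fragment, so each can be enforced locally — preserved.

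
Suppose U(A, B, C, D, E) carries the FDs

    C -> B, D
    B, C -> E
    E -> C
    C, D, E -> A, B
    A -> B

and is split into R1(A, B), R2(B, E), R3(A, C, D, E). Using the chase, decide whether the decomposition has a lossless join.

Chase test. Columns are A, B, C, D, E; row i has aⱼ where attribute j ∈ Ri, else bᵢⱼ.
Initial tableau (one row per fragment):
  row 1: a1 a2 b13 b14 b15
  row 2: b21 a2 b23 b24 a5
  row 3: a1 b32 a3 a4 a5
Rows 2 and 3 agree on E; apply E→C and equate their C entries.
Rows 1 and 3 agree on A; apply A→B and equate their B entries.
Rows 2 and 3 agree on C; apply C→B, D and equate their B, D entries.
Rows 2 and 3 agree on C, D, E; apply C, D, E→A, B and equate their A, B entries.
Row 2 is now all distinguished symbols — the join is lossless.

Yes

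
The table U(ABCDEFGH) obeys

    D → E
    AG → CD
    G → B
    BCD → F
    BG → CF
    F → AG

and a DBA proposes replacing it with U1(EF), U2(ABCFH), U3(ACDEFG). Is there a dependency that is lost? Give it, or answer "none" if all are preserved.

Check BCD → F: no single fragment contains all of {BCDF}, and the restricted closure of {BCD} across the fragments never reaches {F}.
D → E is preserved.
AG → CD is preserved.
G → B is preserved.
BG → CF is preserved.
F → AG is preserved.

BCD → F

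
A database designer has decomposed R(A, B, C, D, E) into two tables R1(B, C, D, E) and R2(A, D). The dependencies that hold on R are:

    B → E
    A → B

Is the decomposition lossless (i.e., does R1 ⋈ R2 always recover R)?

Common attributes: R1 ∩ R2 = {D}.
No dependency enlarges {D}, so (D)⁺ = {D}.
The closure contains neither all of R1 = {B, C, D, E} nor all of R2 = {A, D}, so the common attributes are not a superkey of either fragment. The join is lossy.

No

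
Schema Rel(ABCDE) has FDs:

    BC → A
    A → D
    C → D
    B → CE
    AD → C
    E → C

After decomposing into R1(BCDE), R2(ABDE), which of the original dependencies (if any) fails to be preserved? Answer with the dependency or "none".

Check AD → C: no single fragment contains all of {ACD}, and the restricted closure of {AD} across the fragments never reaches {C}.
BC → A is preserved.
A → D is preserved.
C → D is preserved.
B → CE is preserved.
E → C is preserved.

AD → C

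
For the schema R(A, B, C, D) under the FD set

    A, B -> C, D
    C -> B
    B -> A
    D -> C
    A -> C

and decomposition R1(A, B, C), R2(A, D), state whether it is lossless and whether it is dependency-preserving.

lossless and dependency-preserving

Lossless test: (A)⁺ = {A, B, C, D}, which contains all of one fragment — lossless.
Dependency preservation: A, B → C, D; D → C are not contained in any single fragment, but the restricted closure of each left-hand side across the fragments still reaches the right-hand side; the remaining FDs each lie inside some fragment. All dependencies are preserved.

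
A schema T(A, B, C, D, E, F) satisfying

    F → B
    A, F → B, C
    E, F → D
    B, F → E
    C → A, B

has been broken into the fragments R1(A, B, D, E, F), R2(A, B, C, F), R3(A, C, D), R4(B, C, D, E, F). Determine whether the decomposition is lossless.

Chase test. Columns are A, B, C, D, E, F; row i has aⱼ where attribute j ∈ Ri, else bᵢⱼ.
Initial tableau (one row per fragment):
  row 1: a1 a2 b13 a4 a5 a6
  row 2: a1 a2 a3 b24 b25 a6
  row 3: a1 b32 a3 a4 b35 b36
  row 4: b41 a2 a3 a4 a5 a6
Rows 1 and 2 agree on A, F; apply A, F→B, C and equate their B, C entries.
Rows 1 and 2 agree on B, F; apply B, F→E and equate their E entries.
Rows 1 and 3 agree on C; apply C→A, B and equate their A, B entries.
Rows 1 and 4 agree on C; apply C→A, B and equate their A, B entries.
Rows 1 and 2 agree on E, F; apply E, F→D and equate their D entries.
Row 1 is now all distinguished symbols — the join is lossless.

Yes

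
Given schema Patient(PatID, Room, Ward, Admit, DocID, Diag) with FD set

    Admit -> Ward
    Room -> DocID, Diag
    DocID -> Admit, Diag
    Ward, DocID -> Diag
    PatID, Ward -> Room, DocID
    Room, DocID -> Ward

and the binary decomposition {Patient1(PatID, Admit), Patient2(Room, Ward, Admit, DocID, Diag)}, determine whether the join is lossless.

Common attributes: Patient1 ∩ Patient2 = {Admit}.
Closure of {Admit}: Admit → Ward applies, adding Ward. So (Admit)⁺ = {Ward, Admit}.
The closure contains neither all of Patient1 = {PatID, Admit} nor all of Patient2 = {Room, Ward, Admit, DocID, Diag}, so the common attributes are not a superkey of either fragment. The join is lossy.

No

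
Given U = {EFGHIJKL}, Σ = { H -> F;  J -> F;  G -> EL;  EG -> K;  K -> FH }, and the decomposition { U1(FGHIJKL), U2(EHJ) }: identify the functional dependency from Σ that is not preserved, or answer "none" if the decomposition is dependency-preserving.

Check G → EL: no single fragment contains all of {EGL}, and the restricted closure of {G} across the fragments never reaches {EL}.
H → F is preserved.
J → F is preserved.
EG → K is preserved.
K → FH is preserved.

G -> EL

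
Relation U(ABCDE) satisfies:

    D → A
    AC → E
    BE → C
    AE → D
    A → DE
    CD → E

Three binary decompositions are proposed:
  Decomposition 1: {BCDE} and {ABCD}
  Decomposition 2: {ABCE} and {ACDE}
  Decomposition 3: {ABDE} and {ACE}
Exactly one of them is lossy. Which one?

Decomposition 1: common = {BCD}, closure = {ABCDE} → lossless.
Decomposition 2: common = {ACE}, closure = {ACDE} → lossless.
Decomposition 3: common = {AE}, closure = {ADE} → lossy.

Decomposition 3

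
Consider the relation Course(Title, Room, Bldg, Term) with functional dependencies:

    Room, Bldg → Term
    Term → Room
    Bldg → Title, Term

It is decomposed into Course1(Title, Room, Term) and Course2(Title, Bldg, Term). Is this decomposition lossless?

Common attributes: Course1 ∩ Course2 = {Title, Term}.
Closure of {Title, Term}: Term → Room applies, adding Room. So (Title, Term)⁺ = {Title, Room, Term}.
This closure contains every attribute of Course1, so Course1 ∩ Course2 → Course1. The join is lossless.

Yes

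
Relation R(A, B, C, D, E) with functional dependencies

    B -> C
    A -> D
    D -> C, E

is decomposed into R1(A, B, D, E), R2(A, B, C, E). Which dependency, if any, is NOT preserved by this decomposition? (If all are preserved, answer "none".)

Check D → C, E: no single fragment contains all of {C, D, E}, and the restricted closure of {D} across the fragments never reaches {C, E}.
B → C is preserved.
A → D is preserved.

D -> C, E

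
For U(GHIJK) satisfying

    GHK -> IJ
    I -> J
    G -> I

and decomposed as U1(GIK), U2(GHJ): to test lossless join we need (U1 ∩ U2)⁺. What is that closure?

GIJ

U1 ∩ U2 = {G}.
G → I applies, adding I
I → J applies, adding J
Closure: {GIJ}.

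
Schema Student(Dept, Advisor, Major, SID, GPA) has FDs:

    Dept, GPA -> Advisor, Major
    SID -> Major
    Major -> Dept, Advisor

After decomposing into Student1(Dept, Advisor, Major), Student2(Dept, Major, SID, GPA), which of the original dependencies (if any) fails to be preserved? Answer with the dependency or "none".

none

Dept, GPA → Advisor, Major: restricted closure across fragments reaches Advisor, Major.
SID → Major lies within Student2.
Major → Dept, Advisor lies within Student1.
Every dependency is enforceable on the fragments, so the decomposition is dependency-preserving.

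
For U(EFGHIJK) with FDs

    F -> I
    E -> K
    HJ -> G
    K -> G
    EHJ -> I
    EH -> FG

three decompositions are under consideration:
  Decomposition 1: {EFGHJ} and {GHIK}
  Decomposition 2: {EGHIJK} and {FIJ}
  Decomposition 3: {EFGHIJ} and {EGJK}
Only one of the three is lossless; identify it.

Decomposition 1: common = {GH}, closure = {GH} → lossy.
Decomposition 2: common = {IJ}, closure = {IJ} → lossy.
Decomposition 3: common = {EGJ}, closure = {EGJK} → lossless.

Decomposition 3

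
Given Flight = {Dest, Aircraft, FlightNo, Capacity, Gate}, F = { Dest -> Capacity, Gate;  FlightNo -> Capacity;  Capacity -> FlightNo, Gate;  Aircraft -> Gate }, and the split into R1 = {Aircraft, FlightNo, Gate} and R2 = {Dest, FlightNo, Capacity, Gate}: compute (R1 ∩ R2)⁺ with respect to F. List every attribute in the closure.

R1 ∩ R2 = {FlightNo, Gate}.
FlightNo → Capacity applies, adding Capacity
Closure: {FlightNo, Capacity, Gate}.

FlightNo, Capacity, Gate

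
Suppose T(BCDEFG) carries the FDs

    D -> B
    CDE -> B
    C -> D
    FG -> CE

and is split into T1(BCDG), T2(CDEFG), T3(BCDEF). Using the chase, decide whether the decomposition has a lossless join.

Yes

Chase test. Columns are BCDEFG; row i has aⱼ where attribute j ∈ Ti, else bᵢⱼ.
Initial tableau (one row per fragment):
  row 1: a1 a2 a3 b14 b15 a6
  row 2: b21 a2 a3 a4 a5 a6
  row 3: a1 a2 a3 a4 a5 b36
Rows 1 and 2 agree on D; apply D→B and equate their B entries.
Row 2 is now all distinguished symbols — the join is lossless.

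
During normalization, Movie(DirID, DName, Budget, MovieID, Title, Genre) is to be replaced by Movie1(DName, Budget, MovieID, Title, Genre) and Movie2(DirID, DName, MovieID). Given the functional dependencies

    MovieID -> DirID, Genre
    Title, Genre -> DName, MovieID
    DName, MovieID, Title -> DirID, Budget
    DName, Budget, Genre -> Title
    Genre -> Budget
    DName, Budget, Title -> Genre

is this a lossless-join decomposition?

Yes

Common attributes: Movie1 ∩ Movie2 = {DName, MovieID}.
Closure of {DName, MovieID}: MovieID → DirID, Genre applies, adding DirID, Genre; Genre → Budget applies, adding Budget; DName, Budget, Genre → Title applies, adding Title. So (DName, MovieID)⁺ = {DirID, DName, Budget, MovieID, Title, Genre}.
This closure contains every attribute of Movie1, so Movie1 ∩ Movie2 → Movie1. The join is lossless.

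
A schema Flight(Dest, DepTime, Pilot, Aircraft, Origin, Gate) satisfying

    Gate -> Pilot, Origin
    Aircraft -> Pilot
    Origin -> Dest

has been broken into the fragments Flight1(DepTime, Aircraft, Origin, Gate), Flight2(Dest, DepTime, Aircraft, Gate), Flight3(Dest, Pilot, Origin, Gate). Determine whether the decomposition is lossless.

Yes

Chase test. Columns are Dest, DepTime, Pilot, Aircraft, Origin, Gate; row i has aⱼ where attribute j ∈ Flighti, else bᵢⱼ.
Initial tableau (one row per fragment):
  row 1: b11 a2 b13 a4 a5 a6
  row 2: a1 a2 b23 a4 b25 a6
  row 3: a1 b32 a3 b34 a5 a6
Rows 1 and 2 agree on Gate; apply Gate→Pilot, Origin and equate their Pilot, Origin entries.
Rows 1 and 3 agree on Gate; apply Gate→Pilot, Origin and equate their Pilot, Origin entries.
Rows 1 and 2 agree on Origin; apply Origin→Dest and equate their Dest entries.
Row 1 is now all distinguished symbols — the join is lossless.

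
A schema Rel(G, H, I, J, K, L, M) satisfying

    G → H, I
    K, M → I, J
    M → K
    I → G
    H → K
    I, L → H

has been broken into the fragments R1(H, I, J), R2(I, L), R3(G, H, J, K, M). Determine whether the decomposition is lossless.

Chase test. Columns are G, H, I, J, K, L, M; row i has aⱼ where attribute j ∈ Ri, else bᵢⱼ.
Initial tableau (one row per fragment):
  row 1: b11 a2 a3 a4 b15 b16 b17
  row 2: b21 b22 a3 b24 b25 a6 b27
  row 3: a1 a2 b33 a4 a5 b36 a7
Rows 1 and 2 agree on I; apply I→G and equate their G entries.
Rows 1 and 3 agree on H; apply H→K and equate their K entries.
Rows 1 and 2 agree on G; apply G→H, I and equate their H, I entries.
Rows 1 and 2 agree on H; apply H→K and equate their K entries.
No row becomes fully distinguished — the join is lossy.

No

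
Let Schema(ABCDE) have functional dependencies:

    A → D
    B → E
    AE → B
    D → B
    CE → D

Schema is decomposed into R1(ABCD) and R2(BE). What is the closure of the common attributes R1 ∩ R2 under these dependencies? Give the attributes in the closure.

R1 ∩ R2 = {B}.
B → E applies, adding E
Closure: {BE}.

BE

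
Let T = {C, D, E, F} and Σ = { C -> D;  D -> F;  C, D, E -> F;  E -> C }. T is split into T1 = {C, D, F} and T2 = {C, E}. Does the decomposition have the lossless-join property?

Common attributes: T1 ∩ T2 = {C}.
Closure of {C}: C → D applies, adding D; D → F applies, adding F. So (C)⁺ = {C, D, F}.
This closure contains every attribute of T1, so T1 ∩ T2 → T1. The join is lossless.

Yes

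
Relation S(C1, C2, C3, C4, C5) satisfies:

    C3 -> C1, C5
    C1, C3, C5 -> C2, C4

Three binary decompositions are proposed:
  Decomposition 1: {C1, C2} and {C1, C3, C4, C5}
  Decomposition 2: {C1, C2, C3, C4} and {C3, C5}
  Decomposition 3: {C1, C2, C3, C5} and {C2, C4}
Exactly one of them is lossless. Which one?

Decomposition 1: common = {C1}, closure = {C1} → lossy.
Decomposition 2: common = {C3}, closure = {C1, C2, C3, C4, C5} → lossless.
Decomposition 3: common = {C2}, closure = {C2} → lossy.

Decomposition 2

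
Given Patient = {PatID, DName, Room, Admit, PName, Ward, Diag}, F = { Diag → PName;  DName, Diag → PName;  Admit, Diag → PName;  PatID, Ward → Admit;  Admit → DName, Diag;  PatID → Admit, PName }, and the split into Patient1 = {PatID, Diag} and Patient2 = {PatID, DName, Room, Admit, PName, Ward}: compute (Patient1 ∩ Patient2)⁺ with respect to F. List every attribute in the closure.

Patient1 ∩ Patient2 = {PatID}.
PatID → Admit, PName applies, adding Admit, PName
Admit → DName, Diag applies, adding DName, Diag
Closure: {PatID, DName, Admit, PName, Diag}.

PatID, DName, Admit, PName, Diag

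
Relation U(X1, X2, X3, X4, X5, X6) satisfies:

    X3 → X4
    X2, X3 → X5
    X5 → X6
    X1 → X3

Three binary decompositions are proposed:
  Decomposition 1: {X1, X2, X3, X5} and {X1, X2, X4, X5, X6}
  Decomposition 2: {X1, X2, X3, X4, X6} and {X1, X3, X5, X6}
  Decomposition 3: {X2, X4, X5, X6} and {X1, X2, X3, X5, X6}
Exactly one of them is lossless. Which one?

Decomposition 1: common = {X1, X2, X5}, closure = {X1, X2, X3, X4, X5, X6} → lossless.
Decomposition 2: common = {X1, X3, X6}, closure = {X1, X3, X4, X6} → lossy.
Decomposition 3: common = {X2, X5, X6}, closure = {X2, X5, X6} → lossy.

Decomposition 1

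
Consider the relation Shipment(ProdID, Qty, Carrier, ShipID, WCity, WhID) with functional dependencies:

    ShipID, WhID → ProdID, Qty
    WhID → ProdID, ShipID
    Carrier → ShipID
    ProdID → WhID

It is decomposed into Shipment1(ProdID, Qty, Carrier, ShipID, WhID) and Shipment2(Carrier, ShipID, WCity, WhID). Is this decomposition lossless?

Common attributes: Shipment1 ∩ Shipment2 = {Carrier, ShipID, WhID}.
Closure of {Carrier, ShipID, WhID}: ShipID, WhID → ProdID, Qty applies, adding ProdID, Qty. So (Carrier, ShipID, WhID)⁺ = {ProdID, Qty, Carrier, ShipID, WhID}.
This closure contains every attribute of Shipment1, so Shipment1 ∩ Shipment2 → Shipment1. The join is lossless.

Yes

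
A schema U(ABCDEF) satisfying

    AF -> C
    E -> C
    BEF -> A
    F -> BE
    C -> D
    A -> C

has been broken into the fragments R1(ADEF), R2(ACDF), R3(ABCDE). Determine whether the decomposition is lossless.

No

Chase test. Columns are ABCDEF; row i has aⱼ where attribute j ∈ Ri, else bᵢⱼ.
Initial tableau (one row per fragment):
  row 1: a1 b12 b13 a4 a5 a6
  row 2: a1 b22 a3 a4 b25 a6
  row 3: a1 a2 a3 a4 a5 b36
Rows 1 and 2 agree on AF; apply AF→C and equate their C entries.
Rows 1 and 2 agree on F; apply F→BE and equate their BE entries.
No row becomes fully distinguished — the join is lossy.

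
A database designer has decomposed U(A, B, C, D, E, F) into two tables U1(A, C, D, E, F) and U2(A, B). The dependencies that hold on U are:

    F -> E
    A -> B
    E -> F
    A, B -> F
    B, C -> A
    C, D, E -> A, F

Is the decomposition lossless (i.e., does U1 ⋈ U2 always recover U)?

Common attributes: U1 ∩ U2 = {A}.
Closure of {A}: A → B applies, adding B; A, B → F applies, adding F; F → E applies, adding E. So (A)⁺ = {A, B, E, F}.
This closure contains every attribute of U2, so U1 ∩ U2 → U2. The join is lossless.

Yes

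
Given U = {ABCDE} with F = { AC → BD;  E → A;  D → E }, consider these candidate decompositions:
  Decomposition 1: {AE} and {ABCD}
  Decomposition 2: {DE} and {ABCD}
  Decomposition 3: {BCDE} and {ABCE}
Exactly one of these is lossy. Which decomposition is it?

Decomposition 1

Decomposition 1: common = {A}, closure = {A} → lossy.
Decomposition 2: common = {D}, closure = {ADE} → lossless.
Decomposition 3: common = {BCE}, closure = {ABCDE} → lossless.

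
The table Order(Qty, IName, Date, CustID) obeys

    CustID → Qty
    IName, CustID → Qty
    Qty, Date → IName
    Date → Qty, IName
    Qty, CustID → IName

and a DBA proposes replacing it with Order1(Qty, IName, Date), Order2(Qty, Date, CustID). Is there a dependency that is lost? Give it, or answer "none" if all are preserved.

Qty, CustID → IName

Check Qty, CustID → IName: no single fragment contains all of {Qty, IName, CustID}, and the restricted closure of {Qty, CustID} across the fragments never reaches {IName}.
CustID → Qty is preserved.
IName, CustID → Qty is preserved.
Qty, Date → IName is preserved.
Date → Qty, IName is preserved.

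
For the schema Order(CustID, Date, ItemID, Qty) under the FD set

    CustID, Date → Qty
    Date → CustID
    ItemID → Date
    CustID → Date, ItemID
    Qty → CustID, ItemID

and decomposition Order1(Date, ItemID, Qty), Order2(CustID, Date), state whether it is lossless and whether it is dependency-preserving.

Lossless test: (Date)⁺ = {CustID, Date, ItemID, Qty}, which contains all of one fragment — lossless.
Dependency preservation: CustID, Date → Qty; CustID → Date, ItemID; Qty → CustID, ItemID are not contained in any single fragment, but the restricted closure of each left-hand side across the fragments still reaches the right-hand side; the remaining FDs each lie inside some fragment. All dependencies are preserved.

lossless and dependency-preserving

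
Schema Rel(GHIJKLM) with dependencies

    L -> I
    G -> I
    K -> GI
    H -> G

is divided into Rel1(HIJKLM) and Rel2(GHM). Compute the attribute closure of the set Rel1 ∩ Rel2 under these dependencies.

Rel1 ∩ Rel2 = {HM}.
H → G applies, adding G
G → I applies, adding I
Closure: {GHIM}.

GHIM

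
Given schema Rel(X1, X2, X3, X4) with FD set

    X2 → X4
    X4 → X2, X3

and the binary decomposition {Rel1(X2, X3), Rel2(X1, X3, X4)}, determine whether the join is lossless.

No

Common attributes: Rel1 ∩ Rel2 = {X3}.
No dependency enlarges {X3}, so (X3)⁺ = {X3}.
The closure contains neither all of Rel1 = {X2, X3} nor all of Rel2 = {X1, X3, X4}, so the common attributes are not a superkey of either fragment. The join is lossy.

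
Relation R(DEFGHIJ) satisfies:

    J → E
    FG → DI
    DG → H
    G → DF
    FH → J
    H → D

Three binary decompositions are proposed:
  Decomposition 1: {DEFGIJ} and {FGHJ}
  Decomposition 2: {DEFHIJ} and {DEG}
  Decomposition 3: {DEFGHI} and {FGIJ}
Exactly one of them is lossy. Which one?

Decomposition 1: common = {FGJ}, closure = {DEFGHIJ} → lossless.
Decomposition 2: common = {DE}, closure = {DE} → lossy.
Decomposition 3: common = {FGI}, closure = {DEFGHIJ} → lossless.

Decomposition 2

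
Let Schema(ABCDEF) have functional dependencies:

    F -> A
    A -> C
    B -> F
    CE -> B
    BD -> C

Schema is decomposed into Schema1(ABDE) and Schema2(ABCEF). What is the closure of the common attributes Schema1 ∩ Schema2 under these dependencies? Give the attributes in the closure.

ABCEF

Schema1 ∩ Schema2 = {ABE}.
A → C applies, adding C
B → F applies, adding F
Closure: {ABCEF}.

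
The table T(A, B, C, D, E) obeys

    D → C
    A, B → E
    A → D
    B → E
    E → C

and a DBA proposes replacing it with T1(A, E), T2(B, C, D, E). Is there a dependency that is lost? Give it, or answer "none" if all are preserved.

Check A → D: no single fragment contains all of {A, D}, and the restricted closure of {A} across the fragments never reaches {D}.
D → C is preserved.
A, B → E is preserved.
B → E is preserved.
E → C is preserved.

A → D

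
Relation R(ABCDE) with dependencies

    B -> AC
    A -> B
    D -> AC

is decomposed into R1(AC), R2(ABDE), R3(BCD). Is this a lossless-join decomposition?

Chase test. Columns are ABCDE; row i has aⱼ where attribute j ∈ Ri, else bᵢⱼ.
Initial tableau (one row per fragment):
  row 1: a1 b12 a3 b14 b15
  row 2: a1 a2 b23 a4 a5
  row 3: b31 a2 a3 a4 b35
Rows 2 and 3 agree on B; apply B→AC and equate their AC entries.
Rows 1 and 2 agree on A; apply A→B and equate their B entries.
Row 2 is now all distinguished symbols — the join is lossless.

Yes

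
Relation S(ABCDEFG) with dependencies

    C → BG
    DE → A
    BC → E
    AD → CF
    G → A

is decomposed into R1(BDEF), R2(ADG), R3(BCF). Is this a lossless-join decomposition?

Chase test. Columns are ABCDEFG; row i has aⱼ where attribute j ∈ Ri, else bᵢⱼ.
Initial tableau (one row per fragment):
  row 1: b11 a2 b13 a4 a5 a6 b17
  row 2: a1 b22 b23 a4 b25 b26 a7
  row 3: b31 a2 a3 b34 b35 a6 b37
No row becomes fully distinguished — the join is lossy.

No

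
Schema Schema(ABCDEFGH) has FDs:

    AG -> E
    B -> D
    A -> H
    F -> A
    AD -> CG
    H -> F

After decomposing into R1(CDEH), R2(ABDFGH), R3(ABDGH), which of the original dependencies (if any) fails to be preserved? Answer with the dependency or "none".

AG -> E

Check AG → E: no single fragment contains all of {AEG}, and the restricted closure of {AG} across the fragments never reaches {E}.
B → D is preserved.
A → H is preserved.
F → A is preserved.
AD → CG is preserved.
H → F is preserved.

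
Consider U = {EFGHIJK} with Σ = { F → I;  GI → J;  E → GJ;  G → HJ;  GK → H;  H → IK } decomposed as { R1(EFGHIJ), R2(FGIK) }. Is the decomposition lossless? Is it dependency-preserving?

lossless but not dependency-preserving

Lossless test: (FGI)⁺ = {FGHIJK}, which contains all of one fragment — lossless.
Dependency preservation: the restricted closure of {H} across the fragments never reaches {IK}, so H → IK cannot be enforced without a join — not preserved.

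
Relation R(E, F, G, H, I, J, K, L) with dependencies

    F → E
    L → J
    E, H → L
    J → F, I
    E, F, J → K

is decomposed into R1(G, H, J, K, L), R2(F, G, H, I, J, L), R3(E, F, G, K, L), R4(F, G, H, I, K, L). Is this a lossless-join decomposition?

Yes

Chase test. Columns are E, F, G, H, I, J, K, L; row i has aⱼ where attribute j ∈ Ri, else bᵢⱼ.
Initial tableau (one row per fragment):
  row 1: b11 b12 a3 a4 b15 a6 a7 a8
  row 2: b21 a2 a3 a4 a5 a6 b27 a8
  row 3: a1 a2 a3 b34 b35 b36 a7 a8
  row 4: b41 a2 a3 a4 a5 b46 a7 a8
Rows 2 and 3 agree on F; apply F→E and equate their E entries.
Rows 2 and 4 agree on F; apply F→E and equate their E entries.
Rows 1 and 3 agree on L; apply L→J and equate their J entries.
Rows 1 and 4 agree on L; apply L→J and equate their J entries.
Rows 1 and 2 agree on J; apply J→F, I and equate their F, I entries.
Rows 1 and 3 agree on J; apply J→F, I and equate their F, I entries.
Rows 2 and 3 agree on E, F, J; apply E, F, J→K and equate their K entries.
Rows 1 and 2 agree on F; apply F→E and equate their E entries.
Row 1 is now all distinguished symbols — the join is lossless.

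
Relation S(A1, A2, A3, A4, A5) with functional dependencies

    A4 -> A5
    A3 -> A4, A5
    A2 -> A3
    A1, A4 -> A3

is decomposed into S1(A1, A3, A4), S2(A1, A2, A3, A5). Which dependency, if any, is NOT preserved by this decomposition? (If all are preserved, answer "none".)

A4 -> A5

Check A4 → A5: no single fragment contains all of {A4, A5}, and the restricted closure of {A4} across the fragments never reaches {A5}.
A3 → A4, A5 is preserved.
A2 → A3 is preserved.
A1, A4 → A3 is preserved.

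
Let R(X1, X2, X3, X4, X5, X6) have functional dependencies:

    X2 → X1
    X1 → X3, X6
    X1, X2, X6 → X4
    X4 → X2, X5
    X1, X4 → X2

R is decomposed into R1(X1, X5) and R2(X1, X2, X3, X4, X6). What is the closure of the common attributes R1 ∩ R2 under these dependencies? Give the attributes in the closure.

X1, X3, X6

R1 ∩ R2 = {X1}.
X1 → X3, X6 applies, adding X3, X6
Closure: {X1, X3, X6}.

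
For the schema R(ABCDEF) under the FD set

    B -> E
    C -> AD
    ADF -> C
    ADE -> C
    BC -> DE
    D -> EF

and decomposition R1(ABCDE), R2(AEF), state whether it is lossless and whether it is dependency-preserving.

lossy and not dependency-preserving

Lossless test: (AE)⁺ = {AE}, which is a superkey of neither fragment — lossy.
Dependency preservation: the restricted closure of {D} across the fragments never reaches {EF}, so D → EF cannot be enforced without a join — not preserved.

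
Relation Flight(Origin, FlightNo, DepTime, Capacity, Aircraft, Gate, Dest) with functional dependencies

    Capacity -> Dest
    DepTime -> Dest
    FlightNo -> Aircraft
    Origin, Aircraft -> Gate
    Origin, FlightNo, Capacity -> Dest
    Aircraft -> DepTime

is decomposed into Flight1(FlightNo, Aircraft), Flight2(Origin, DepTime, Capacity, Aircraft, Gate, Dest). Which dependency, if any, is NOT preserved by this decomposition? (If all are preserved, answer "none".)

Capacity → Dest lies within Flight2.
DepTime → Dest lies within Flight2.
FlightNo → Aircraft lies within Flight1.
Origin, Aircraft → Gate lies within Flight2.
Origin, FlightNo, Capacity → Dest: restricted closure across fragments reaches Dest.
Aircraft → DepTime lies within Flight2.
Every dependency is enforceable on the fragments, so the decomposition is dependency-preserving.

none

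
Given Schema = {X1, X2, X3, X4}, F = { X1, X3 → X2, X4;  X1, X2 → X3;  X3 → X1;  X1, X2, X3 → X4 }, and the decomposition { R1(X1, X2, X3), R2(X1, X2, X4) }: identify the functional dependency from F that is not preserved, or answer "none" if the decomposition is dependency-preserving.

none

X1, X3 → X2, X4: restricted closure across fragments reaches X2, X4.
X1, X2 → X3 lies within R1.
X3 → X1 lies within R1.
X1, X2, X3 → X4: restricted closure across fragments reaches X4.
Every dependency is enforceable on the fragments, so the decomposition is dependency-preserving.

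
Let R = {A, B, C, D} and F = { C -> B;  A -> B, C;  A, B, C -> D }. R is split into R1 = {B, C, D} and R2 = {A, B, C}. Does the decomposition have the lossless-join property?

No

Common attributes: R1 ∩ R2 = {B, C}.
No dependency enlarges {B, C}, so (B, C)⁺ = {B, C}.
The closure contains neither all of R1 = {B, C, D} nor all of R2 = {A, B, C}, so the common attributes are not a superkey of either fragment. The join is lossy.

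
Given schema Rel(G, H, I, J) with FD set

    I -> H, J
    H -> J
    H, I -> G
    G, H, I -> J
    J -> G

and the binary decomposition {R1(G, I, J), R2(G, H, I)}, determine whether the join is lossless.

Common attributes: R1 ∩ R2 = {G, I}.
Closure of {G, I}: I → H, J applies, adding H, J. So (G, I)⁺ = {G, H, I, J}.
This closure contains every attribute of R1, so R1 ∩ R2 → R1. The join is lossless.

Yes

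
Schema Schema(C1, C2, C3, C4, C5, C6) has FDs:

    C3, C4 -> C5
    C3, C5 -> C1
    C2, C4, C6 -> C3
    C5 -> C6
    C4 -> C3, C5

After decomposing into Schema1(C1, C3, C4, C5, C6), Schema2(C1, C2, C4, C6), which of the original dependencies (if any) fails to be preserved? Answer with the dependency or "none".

none

C3, C4 → C5 lies within Schema1.
C3, C5 → C1 lies within Schema1.
C2, C4, C6 → C3: restricted closure across fragments reaches C3.
C5 → C6 lies within Schema1.
C4 → C3, C5 lies within Schema1.
Every dependency is enforceable on the fragments, so the decomposition is dependency-preserving.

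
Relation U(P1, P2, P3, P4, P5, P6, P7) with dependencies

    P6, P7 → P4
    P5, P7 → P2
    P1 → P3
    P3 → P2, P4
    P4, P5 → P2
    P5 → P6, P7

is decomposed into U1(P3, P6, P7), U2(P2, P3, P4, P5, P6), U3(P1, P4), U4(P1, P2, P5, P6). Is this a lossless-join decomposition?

No

Chase test. Columns are P1, P2, P3, P4, P5, P6, P7; row i has aⱼ where attribute j ∈ Ui, else bᵢⱼ.
Initial tableau (one row per fragment):
  row 1: b11 b12 a3 b14 b15 a6 a7
  row 2: b21 a2 a3 a4 a5 a6 b27
  row 3: a1 b32 b33 a4 b35 b36 b37
  row 4: a1 a2 b43 b44 a5 a6 b47
Rows 3 and 4 agree on P1; apply P1→P3 and equate their P3 entries.
Rows 1 and 2 agree on P3; apply P3→P2, P4 and equate their P2, P4 entries.
Rows 3 and 4 agree on P3; apply P3→P2, P4 and equate their P2, P4 entries.
Rows 2 and 4 agree on P5; apply P5→P6, P7 and equate their P6, P7 entries.
No row becomes fully distinguished — the join is lossy.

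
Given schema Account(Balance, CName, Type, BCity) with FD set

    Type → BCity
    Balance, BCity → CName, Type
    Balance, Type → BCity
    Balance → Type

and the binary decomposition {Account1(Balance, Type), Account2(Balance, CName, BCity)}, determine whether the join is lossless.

Common attributes: Account1 ∩ Account2 = {Balance}.
Closure of {Balance}: Balance → Type applies, adding Type; Type → BCity applies, adding BCity; Balance, BCity → CName, Type applies, adding CName. So (Balance)⁺ = {Balance, CName, Type, BCity}.
This closure contains every attribute of Account1, so Account1 ∩ Account2 → Account1. The join is lossless.

Yes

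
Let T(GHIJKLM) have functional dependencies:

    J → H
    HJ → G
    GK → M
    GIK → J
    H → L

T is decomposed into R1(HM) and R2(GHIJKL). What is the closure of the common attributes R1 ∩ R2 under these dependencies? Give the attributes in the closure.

HL

R1 ∩ R2 = {H}.
H → L applies, adding L
Closure: {HL}.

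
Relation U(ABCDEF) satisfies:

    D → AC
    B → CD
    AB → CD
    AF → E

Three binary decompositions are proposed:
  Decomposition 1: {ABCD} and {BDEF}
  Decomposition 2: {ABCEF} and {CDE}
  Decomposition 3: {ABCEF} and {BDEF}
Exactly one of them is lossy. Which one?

Decomposition 1: common = {BD}, closure = {ABCD} → lossless.
Decomposition 2: common = {CE}, closure = {CE} → lossy.
Decomposition 3: common = {BEF}, closure = {ABCDEF} → lossless.

Decomposition 2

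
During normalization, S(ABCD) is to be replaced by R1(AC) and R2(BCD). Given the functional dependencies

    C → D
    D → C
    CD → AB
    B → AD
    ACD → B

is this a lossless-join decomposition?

Yes

Common attributes: R1 ∩ R2 = {C}.
Closure of {C}: C → D applies, adding D; CD → AB applies, adding AB. So (C)⁺ = {ABCD}.
This closure contains every attribute of R1, so R1 ∩ R2 → R1. The join is lossless.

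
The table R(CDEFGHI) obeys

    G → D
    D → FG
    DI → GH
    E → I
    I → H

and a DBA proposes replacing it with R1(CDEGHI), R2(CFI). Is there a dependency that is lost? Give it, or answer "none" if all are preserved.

D → FG

Check D → FG: no single fragment contains all of {DFG}, and the restricted closure of {D} across the fragments never reaches {FG}.
G → D is preserved.
DI → GH is preserved.
E → I is preserved.
I → H is preserved.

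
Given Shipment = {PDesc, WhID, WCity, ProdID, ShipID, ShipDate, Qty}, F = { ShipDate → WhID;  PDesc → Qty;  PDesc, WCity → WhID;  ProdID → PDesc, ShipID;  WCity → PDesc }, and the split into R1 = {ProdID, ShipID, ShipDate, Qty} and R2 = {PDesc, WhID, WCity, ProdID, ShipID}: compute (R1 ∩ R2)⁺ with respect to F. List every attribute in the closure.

PDesc, ProdID, ShipID, Qty

R1 ∩ R2 = {ProdID, ShipID}.
ProdID → PDesc, ShipID applies, adding PDesc
PDesc → Qty applies, adding Qty
Closure: {PDesc, ProdID, ShipID, Qty}.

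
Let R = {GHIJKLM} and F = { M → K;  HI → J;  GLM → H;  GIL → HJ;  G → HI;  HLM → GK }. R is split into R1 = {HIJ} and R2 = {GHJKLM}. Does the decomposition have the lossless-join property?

Common attributes: R1 ∩ R2 = {HJ}.
No dependency enlarges {HJ}, so (HJ)⁺ = {HJ}.
The closure contains neither all of R1 = {HIJ} nor all of R2 = {GHJKLM}, so the common attributes are not a superkey of either fragment. The join is lossy.

No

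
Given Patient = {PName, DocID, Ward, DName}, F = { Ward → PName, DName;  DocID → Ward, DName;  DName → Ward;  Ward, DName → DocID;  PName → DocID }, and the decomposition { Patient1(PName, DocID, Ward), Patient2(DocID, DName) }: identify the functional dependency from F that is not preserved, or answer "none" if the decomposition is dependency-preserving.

none

Ward → PName, DName: restricted closure across fragments reaches PName, DName.
DocID → Ward, DName: restricted closure across fragments reaches Ward, DName.
DName → Ward: restricted closure across fragments reaches Ward.
Ward, DName → DocID: restricted closure across fragments reaches DocID.
PName → DocID lies within Patient1.
Every dependency is enforceable on the fragments, so the decomposition is dependency-preserving.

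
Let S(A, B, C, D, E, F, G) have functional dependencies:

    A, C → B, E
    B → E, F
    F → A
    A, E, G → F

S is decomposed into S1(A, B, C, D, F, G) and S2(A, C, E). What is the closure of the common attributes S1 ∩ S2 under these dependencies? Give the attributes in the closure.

S1 ∩ S2 = {A, C}.
A, C → B, E applies, adding B, E
B → E, F applies, adding F
Closure: {A, B, C, E, F}.

A, B, C, E, F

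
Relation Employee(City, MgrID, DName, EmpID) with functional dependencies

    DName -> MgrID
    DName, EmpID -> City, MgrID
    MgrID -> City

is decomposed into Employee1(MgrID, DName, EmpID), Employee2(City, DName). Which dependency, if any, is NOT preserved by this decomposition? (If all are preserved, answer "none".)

Check MgrID → City: no single fragment contains all of {City, MgrID}, and the restricted closure of {MgrID} across the fragments never reaches {City}.
DName → MgrID is preserved.
DName, EmpID → City, MgrID is preserved.

MgrID -> City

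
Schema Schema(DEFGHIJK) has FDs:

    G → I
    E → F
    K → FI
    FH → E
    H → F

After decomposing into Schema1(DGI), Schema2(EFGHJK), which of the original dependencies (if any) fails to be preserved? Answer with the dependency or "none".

Check K → FI: no single fragment contains all of {FIK}, and the restricted closure of {K} across the fragments never reaches {FI}.
G → I is preserved.
E → F is preserved.
FH → E is preserved.
H → F is preserved.

K → FI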